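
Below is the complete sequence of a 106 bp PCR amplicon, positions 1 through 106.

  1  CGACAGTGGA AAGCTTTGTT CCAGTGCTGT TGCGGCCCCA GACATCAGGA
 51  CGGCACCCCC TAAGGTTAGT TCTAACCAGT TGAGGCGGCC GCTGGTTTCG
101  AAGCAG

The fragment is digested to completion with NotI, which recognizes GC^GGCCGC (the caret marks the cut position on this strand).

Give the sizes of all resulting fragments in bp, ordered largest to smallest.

The NotI site (GCGGCCGC) starts at position 85.
NotI cuts after base 2 of each site, so after position 86.
Linear molecule, 1 cut → 2 fragments:
  1–86 → 86 bp
  87–106 → 20 bp
Sorted largest to smallest: 86, 20 bp.

86, 20 bp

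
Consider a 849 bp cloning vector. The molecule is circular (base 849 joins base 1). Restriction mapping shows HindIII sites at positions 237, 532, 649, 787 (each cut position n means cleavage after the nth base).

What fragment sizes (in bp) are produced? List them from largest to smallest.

299, 295, 138, 117 bp

Circular molecule, 4 cuts → 4 fragments:
  532 − 237 = 295 bp
  649 − 532 = 117 bp
  787 − 649 = 138 bp
  wrap: 849 − 787 + 237 = 299 bp
Sorted largest to smallest: 299, 295, 138, 117 bp.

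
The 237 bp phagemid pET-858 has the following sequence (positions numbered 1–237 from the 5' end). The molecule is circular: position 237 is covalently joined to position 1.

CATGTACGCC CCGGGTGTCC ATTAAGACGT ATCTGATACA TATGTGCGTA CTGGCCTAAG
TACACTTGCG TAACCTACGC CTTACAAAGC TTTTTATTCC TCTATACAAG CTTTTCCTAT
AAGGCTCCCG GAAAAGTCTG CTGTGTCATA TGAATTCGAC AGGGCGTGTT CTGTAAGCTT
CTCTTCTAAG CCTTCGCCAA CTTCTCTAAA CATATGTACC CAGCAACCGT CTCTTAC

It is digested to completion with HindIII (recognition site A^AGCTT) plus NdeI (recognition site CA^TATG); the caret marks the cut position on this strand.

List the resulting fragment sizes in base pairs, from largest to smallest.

HindIII sites (AAGCTT) start at positions 87, 108, 175.
HindIII cuts after the first base of each site, so after positions 87, 108, 175.
NdeI sites (CATATG) start at positions 39, 147, 211.
NdeI cuts after base 2 of each site, so after positions 40, 148, 212.
Combined cut positions: 40, 87, 108, 148, 175, 212.
Circular molecule, 6 cuts → 6 fragments:
  41–87 → 47 bp
  88–108 → 21 bp
  109–148 → 40 bp
  149–175 → 27 bp
  176–212 → 37 bp
  213–237 then 1–40 → 25 + 40 = 65 bp
Sorted largest to smallest: 65, 47, 40, 37, 27, 21 bp.

65, 47, 40, 37, 27, 21 bp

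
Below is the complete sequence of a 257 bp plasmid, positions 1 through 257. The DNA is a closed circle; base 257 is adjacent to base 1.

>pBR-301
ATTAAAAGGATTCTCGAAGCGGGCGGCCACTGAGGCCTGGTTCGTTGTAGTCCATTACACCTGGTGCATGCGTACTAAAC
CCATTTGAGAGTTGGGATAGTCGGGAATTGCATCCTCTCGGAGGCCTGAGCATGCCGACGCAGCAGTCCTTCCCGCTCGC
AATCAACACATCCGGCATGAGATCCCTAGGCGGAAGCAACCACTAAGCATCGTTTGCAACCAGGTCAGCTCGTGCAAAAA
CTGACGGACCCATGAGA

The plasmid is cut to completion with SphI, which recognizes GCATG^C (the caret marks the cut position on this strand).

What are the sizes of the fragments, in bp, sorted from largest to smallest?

193, 64 bp

SphI sites (GCATGC) start at positions 66, 130.
SphI cuts after base 5 of each site (before the last base), so after positions 70, 134.
Circular molecule, 2 cuts → 2 fragments:
  71–134 → 64 bp
  135–257 then 1–70 → 123 + 70 = 193 bp
Sorted largest to smallest: 193, 64 bp.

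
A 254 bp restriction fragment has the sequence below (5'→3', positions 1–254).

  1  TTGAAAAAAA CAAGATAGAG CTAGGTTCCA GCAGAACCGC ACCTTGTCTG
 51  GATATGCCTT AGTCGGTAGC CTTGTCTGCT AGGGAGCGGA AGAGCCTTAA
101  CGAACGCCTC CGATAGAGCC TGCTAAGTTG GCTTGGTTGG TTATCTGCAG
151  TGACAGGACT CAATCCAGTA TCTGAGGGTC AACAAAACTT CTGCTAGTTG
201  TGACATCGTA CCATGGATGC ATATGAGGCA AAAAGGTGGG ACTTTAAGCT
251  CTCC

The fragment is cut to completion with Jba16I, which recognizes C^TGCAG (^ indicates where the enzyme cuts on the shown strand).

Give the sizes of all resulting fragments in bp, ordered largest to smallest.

145, 109 bp

The Jba16I site (CTGCAG) starts at position 145.
Jba16I cuts after the first base of each site, so after position 145.
Linear molecule, 1 cut → 2 fragments:
  1–145 → 145 bp
  146–254 → 109 bp
Sorted largest to smallest: 145, 109 bp.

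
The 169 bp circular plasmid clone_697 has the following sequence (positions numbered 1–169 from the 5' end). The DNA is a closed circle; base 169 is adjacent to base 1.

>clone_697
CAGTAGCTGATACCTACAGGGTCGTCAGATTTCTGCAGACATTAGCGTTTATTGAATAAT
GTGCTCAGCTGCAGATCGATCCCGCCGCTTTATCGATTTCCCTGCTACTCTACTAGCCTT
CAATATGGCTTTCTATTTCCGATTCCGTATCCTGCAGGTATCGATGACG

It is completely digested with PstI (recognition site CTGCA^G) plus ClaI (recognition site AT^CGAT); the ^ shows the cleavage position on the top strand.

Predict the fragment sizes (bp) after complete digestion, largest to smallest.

PstI sites (CTGCAG) start at positions 33, 69, 152.
PstI cuts after base 5 of each site (before the last base), so after positions 37, 73, 156.
ClaI sites (ATCGAT) start at positions 75, 92, 160.
ClaI cuts after base 2 of each site, so after positions 76, 93, 161.
Combined cut positions: 37, 73, 76, 93, 156, 161.
Circular molecule, 6 cuts → 6 fragments:
  38–73 → 36 bp
  74–76 → 3 bp
  77–93 → 17 bp
  94–156 → 63 bp
  157–161 → 5 bp
  162–169 then 1–37 → 8 + 37 = 45 bp
Sorted largest to smallest: 63, 45, 36, 17, 5, 3 bp.

63, 45, 36, 17, 5, 3 bp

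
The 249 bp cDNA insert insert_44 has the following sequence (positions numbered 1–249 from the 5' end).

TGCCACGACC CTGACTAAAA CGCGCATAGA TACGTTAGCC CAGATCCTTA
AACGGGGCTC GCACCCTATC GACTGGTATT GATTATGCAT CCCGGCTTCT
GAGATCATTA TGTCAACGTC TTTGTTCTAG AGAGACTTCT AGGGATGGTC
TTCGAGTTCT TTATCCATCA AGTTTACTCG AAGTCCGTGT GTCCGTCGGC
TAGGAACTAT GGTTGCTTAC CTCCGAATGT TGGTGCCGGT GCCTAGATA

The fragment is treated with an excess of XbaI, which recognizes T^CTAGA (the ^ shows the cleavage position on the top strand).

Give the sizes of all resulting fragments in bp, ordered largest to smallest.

126, 123 bp

The XbaI site (TCTAGA) starts at position 126.
XbaI cuts after the first base of each site, so after position 126.
Linear molecule, 1 cut → 2 fragments:
  1–126 → 126 bp
  127–249 → 123 bp
Sorted largest to smallest: 126, 123 bp.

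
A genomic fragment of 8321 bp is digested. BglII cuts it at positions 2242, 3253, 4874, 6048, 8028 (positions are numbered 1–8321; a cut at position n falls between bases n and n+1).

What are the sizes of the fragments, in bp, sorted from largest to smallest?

2242, 1980, 1621, 1174, 1011, 293 bp

Linear molecule, 5 cuts → 6 fragments:
  2242 − 0 = 2242 bp
  3253 − 2242 = 1011 bp
  4874 − 3253 = 1621 bp
  6048 − 4874 = 1174 bp
  8028 − 6048 = 1980 bp
  8321 − 8028 = 293 bp
Sorted largest to smallest: 2242, 1980, 1621, 1174, 1011, 293 bp.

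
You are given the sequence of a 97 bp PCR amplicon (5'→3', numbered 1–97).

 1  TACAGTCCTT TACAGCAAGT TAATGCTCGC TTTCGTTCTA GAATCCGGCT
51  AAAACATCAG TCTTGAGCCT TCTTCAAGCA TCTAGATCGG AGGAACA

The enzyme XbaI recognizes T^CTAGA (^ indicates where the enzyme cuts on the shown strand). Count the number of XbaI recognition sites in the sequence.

2

TCTAGA occurs starting at positions 37, 81.
XbaI cuts at 2 sites.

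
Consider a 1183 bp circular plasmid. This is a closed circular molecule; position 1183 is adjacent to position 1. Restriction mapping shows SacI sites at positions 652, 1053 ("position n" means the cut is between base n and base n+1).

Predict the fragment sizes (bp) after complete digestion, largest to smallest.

Circular molecule, 2 cuts → 2 fragments:
  1053 − 652 = 401 bp
  wrap: 1183 − 1053 + 652 = 782 bp
Sorted largest to smallest: 782, 401 bp.

782, 401 bp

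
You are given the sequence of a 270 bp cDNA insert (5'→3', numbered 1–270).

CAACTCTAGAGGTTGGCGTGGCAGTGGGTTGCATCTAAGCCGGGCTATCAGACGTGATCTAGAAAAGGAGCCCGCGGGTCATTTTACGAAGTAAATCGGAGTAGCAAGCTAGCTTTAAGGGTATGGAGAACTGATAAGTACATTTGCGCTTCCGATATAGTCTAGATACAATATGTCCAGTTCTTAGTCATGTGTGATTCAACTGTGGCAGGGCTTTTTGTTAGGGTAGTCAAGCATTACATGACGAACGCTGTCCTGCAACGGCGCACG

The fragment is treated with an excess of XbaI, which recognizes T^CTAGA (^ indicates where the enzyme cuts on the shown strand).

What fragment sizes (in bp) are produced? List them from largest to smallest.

XbaI sites (TCTAGA) start at positions 5, 58, 161.
XbaI cuts after the first base of each site, so after positions 5, 58, 161.
Linear molecule, 3 cuts → 4 fragments:
  1–5 → 5 bp
  6–58 → 53 bp
  59–161 → 103 bp
  162–270 → 109 bp
Sorted largest to smallest: 109, 103, 53, 5 bp.

109, 103, 53, 5 bp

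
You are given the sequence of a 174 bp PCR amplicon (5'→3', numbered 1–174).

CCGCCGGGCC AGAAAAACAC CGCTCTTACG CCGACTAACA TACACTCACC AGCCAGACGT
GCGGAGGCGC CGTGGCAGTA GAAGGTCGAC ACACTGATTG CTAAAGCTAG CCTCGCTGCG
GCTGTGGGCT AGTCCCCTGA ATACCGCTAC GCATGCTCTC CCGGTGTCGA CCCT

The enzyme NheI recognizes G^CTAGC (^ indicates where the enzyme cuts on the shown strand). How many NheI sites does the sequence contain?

GCTAGC occurs starting at position 106.
NheI cuts at 1 site.

1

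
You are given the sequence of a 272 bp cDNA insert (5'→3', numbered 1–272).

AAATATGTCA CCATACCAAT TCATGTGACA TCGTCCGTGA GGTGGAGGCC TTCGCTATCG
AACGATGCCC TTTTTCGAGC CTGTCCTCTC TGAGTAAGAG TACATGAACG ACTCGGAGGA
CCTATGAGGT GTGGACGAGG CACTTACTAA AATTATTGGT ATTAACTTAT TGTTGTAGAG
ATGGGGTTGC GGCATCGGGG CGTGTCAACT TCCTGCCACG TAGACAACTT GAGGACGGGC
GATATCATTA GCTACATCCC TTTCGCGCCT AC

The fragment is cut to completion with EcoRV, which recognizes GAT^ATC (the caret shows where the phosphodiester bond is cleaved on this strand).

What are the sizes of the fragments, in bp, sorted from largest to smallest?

The EcoRV site (GATATC) starts at position 241.
EcoRV cuts after base 3 of each site, so after position 243.
Linear molecule, 1 cut → 2 fragments:
  1–243 → 243 bp
  244–272 → 29 bp
Sorted largest to smallest: 243, 29 bp.

243, 29 bp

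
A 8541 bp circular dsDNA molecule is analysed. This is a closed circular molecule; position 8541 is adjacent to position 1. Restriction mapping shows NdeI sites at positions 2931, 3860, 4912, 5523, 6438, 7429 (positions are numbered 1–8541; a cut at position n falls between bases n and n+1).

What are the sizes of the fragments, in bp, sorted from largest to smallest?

Circular molecule, 6 cuts → 6 fragments:
  3860 − 2931 = 929 bp
  4912 − 3860 = 1052 bp
  5523 − 4912 = 611 bp
  6438 − 5523 = 915 bp
  7429 − 6438 = 991 bp
  wrap: 8541 − 7429 + 2931 = 4043 bp
Sorted largest to smallest: 4043, 1052, 991, 929, 915, 611 bp.

4043, 1052, 991, 929, 915, 611 bp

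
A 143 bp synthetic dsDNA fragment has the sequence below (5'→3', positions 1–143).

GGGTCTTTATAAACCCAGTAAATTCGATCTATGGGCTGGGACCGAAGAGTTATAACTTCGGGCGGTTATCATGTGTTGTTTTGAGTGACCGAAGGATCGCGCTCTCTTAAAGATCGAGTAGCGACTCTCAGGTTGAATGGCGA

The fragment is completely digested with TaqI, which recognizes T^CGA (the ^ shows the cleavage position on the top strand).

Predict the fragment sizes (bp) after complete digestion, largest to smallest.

TaqI sites (TCGA) start at positions 24, 114.
TaqI cuts after the first base of each site, so after positions 24, 114.
Linear molecule, 2 cuts → 3 fragments:
  1–24 → 24 bp
  25–114 → 90 bp
  115–143 → 29 bp
Sorted largest to smallest: 90, 29, 24 bp.

90, 29, 24 bp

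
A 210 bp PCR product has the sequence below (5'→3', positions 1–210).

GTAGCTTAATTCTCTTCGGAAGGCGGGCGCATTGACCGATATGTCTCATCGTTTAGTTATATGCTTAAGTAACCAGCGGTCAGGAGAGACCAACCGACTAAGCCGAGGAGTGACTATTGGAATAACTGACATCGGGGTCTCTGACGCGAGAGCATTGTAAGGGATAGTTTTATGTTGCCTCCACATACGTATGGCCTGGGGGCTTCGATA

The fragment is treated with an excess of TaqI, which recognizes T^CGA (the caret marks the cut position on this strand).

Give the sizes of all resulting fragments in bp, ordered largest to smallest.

205, 5 bp

The TaqI site (TCGA) starts at position 205.
TaqI cuts after the first base of each site, so after position 205.
Linear molecule, 1 cut → 2 fragments:
  1–205 → 205 bp
  206–210 → 5 bp
Sorted largest to smallest: 205, 5 bp.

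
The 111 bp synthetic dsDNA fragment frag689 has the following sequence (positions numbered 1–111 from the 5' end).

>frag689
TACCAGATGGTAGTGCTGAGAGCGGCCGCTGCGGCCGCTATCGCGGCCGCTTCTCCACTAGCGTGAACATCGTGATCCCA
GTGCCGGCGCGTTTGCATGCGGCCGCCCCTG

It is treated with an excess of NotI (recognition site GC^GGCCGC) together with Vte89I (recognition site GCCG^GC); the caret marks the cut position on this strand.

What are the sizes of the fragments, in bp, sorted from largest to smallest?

42, 23, 14, 12, 11, 9 bp

NotI sites (GCGGCCGC) start at positions 22, 31, 43, 99.
NotI cuts after base 2 of each site, so after positions 23, 32, 44, 100.
The Vte89I site (GCCGGC) starts at position 83.
Vte89I cuts after base 4 of each site, so after position 86.
Combined cut positions: 23, 32, 44, 86, 100.
Linear molecule, 5 cuts → 6 fragments:
  1–23 → 23 bp
  24–32 → 9 bp
  33–44 → 12 bp
  45–86 → 42 bp
  87–100 → 14 bp
  101–111 → 11 bp
Sorted largest to smallest: 42, 23, 14, 12, 11, 9 bp.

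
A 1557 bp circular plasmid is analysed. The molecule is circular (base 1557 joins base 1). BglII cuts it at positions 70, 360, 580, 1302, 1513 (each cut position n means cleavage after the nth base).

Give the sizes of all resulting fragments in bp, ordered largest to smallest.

Circular molecule, 5 cuts → 5 fragments:
  360 − 70 = 290 bp
  580 − 360 = 220 bp
  1302 − 580 = 722 bp
  1513 − 1302 = 211 bp
  wrap: 1557 − 1513 + 70 = 114 bp
Sorted largest to smallest: 722, 290, 220, 211, 114 bp.

722, 290, 220, 211, 114 bp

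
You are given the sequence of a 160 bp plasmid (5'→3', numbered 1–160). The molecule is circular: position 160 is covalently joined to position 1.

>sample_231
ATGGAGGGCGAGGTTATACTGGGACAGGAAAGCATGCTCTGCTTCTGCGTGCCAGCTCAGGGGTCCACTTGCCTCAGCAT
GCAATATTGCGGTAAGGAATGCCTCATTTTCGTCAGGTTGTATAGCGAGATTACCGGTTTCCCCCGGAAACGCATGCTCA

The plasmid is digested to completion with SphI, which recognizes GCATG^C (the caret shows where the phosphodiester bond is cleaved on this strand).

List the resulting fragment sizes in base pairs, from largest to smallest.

75, 45, 40 bp

SphI sites (GCATGC) start at positions 32, 77, 152.
SphI cuts after base 5 of each site (before the last base), so after positions 36, 81, 156.
Circular molecule, 3 cuts → 3 fragments:
  37–81 → 45 bp
  82–156 → 75 bp
  157–160 then 1–36 → 4 + 36 = 40 bp
Sorted largest to smallest: 75, 45, 40 bp.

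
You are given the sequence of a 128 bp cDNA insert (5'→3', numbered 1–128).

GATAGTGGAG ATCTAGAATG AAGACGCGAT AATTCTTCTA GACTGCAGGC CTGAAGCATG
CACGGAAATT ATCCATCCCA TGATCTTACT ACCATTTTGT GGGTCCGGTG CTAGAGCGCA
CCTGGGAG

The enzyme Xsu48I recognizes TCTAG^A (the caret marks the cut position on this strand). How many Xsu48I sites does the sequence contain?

TCTAGA occurs starting at positions 12, 37.
Xsu48I cuts at 2 sites.

2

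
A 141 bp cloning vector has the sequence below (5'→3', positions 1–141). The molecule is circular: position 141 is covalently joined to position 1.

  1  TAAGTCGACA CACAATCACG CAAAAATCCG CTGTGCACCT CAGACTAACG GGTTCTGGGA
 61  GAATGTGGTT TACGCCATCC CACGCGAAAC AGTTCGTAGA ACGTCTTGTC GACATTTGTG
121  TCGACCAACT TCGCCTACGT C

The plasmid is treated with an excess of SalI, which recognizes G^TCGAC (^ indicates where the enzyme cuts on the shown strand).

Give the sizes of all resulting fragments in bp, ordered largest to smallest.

104, 25, 12 bp

SalI sites (GTCGAC) start at positions 4, 108, 120.
SalI cuts after the first base of each site, so after positions 4, 108, 120.
Circular molecule, 3 cuts → 3 fragments:
  5–108 → 104 bp
  109–120 → 12 bp
  121–141 then 1–4 → 21 + 4 = 25 bp
Sorted largest to smallest: 104, 25, 12 bp.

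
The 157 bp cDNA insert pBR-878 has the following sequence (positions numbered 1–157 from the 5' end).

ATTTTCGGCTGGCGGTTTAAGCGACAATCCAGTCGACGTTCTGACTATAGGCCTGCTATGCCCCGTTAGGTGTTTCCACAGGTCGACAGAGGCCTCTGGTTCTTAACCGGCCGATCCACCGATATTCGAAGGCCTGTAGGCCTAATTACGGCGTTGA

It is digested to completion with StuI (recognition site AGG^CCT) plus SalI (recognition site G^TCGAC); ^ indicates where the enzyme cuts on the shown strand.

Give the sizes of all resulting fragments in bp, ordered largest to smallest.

StuI sites (AGGCCT) start at positions 49, 90, 130, 138.
StuI cuts after base 3 of each site, so after positions 51, 92, 132, 140.
SalI sites (GTCGAC) start at positions 32, 82.
SalI cuts after the first base of each site, so after positions 32, 82.
Combined cut positions: 32, 51, 82, 92, 132, 140.
Linear molecule, 6 cuts → 7 fragments:
  1–32 → 32 bp
  33–51 → 19 bp
  52–82 → 31 bp
  83–92 → 10 bp
  93–132 → 40 bp
  133–140 → 8 bp
  141–157 → 17 bp
Sorted largest to smallest: 40, 32, 31, 19, 17, 10, 8 bp.

40, 32, 31, 19, 17, 10, 8 bp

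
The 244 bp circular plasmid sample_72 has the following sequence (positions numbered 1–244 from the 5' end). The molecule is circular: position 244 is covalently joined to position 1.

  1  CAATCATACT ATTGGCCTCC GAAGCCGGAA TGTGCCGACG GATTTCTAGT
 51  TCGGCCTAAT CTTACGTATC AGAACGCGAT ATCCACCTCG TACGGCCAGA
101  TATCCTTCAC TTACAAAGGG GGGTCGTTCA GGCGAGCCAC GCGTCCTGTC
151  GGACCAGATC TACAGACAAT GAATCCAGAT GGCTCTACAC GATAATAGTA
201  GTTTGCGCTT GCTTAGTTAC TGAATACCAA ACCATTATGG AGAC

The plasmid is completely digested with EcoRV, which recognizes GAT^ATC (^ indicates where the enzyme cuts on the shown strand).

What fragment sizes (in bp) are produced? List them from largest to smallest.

223, 21 bp

EcoRV sites (GATATC) start at positions 78, 99.
EcoRV cuts after base 3 of each site, so after positions 80, 101.
Circular molecule, 2 cuts → 2 fragments:
  81–101 → 21 bp
  102–244 then 1–80 → 143 + 80 = 223 bp
Sorted largest to smallest: 223, 21 bp.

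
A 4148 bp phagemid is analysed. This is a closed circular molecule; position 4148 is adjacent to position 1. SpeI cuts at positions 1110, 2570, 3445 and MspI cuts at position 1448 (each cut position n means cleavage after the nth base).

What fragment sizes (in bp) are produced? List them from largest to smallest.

Combined cut positions (sorted): 1110, 1448, 2570, 3445.
Circular molecule, 4 cuts → 4 fragments:
  1448 − 1110 = 338 bp
  2570 − 1448 = 1122 bp
  3445 − 2570 = 875 bp
  wrap: 4148 − 3445 + 1110 = 1813 bp
Sorted largest to smallest: 1813, 1122, 875, 338 bp.

1813, 1122, 875, 338 bp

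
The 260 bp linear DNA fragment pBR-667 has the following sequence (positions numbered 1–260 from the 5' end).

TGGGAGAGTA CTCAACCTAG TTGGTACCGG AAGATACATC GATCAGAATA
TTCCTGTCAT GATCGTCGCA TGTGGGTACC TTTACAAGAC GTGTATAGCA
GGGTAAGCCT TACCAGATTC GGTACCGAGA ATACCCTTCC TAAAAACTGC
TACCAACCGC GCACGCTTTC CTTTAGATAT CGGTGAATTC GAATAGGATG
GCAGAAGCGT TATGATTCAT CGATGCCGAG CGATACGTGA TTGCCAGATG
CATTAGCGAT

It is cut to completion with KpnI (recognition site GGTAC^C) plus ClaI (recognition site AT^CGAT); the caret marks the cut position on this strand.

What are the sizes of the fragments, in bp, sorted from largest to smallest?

95, 46, 40, 40, 27, 12 bp

KpnI sites (GGTACC) start at positions 23, 75, 121.
KpnI cuts after base 5 of each site (before the last base), so after positions 27, 79, 125.
ClaI sites (ATCGAT) start at positions 38, 219.
ClaI cuts after base 2 of each site, so after positions 39, 220.
Combined cut positions: 27, 39, 79, 125, 220.
Linear molecule, 5 cuts → 6 fragments:
  1–27 → 27 bp
  28–39 → 12 bp
  40–79 → 40 bp
  80–125 → 46 bp
  126–220 → 95 bp
  221–260 → 40 bp
Sorted largest to smallest: 95, 46, 40, 40, 27, 12 bp.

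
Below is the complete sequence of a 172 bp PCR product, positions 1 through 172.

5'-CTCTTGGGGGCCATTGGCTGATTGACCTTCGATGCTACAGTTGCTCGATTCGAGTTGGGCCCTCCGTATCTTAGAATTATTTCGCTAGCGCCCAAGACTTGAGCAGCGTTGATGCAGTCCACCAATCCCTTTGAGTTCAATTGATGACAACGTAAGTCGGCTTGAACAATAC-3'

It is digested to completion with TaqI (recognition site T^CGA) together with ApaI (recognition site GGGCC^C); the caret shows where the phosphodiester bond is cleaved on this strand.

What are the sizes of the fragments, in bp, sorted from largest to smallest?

TaqI sites (TCGA) start at positions 29, 45, 50.
TaqI cuts after the first base of each site, so after positions 29, 45, 50.
The ApaI site (GGGCCC) starts at position 57.
ApaI cuts after base 5 of each site (before the last base), so after position 61.
Combined cut positions: 29, 45, 50, 61.
Linear molecule, 4 cuts → 5 fragments:
  1–29 → 29 bp
  30–45 → 16 bp
  46–50 → 5 bp
  51–61 → 11 bp
  62–172 → 111 bp
Sorted largest to smallest: 111, 29, 16, 11, 5 bp.

111, 29, 16, 11, 5 bp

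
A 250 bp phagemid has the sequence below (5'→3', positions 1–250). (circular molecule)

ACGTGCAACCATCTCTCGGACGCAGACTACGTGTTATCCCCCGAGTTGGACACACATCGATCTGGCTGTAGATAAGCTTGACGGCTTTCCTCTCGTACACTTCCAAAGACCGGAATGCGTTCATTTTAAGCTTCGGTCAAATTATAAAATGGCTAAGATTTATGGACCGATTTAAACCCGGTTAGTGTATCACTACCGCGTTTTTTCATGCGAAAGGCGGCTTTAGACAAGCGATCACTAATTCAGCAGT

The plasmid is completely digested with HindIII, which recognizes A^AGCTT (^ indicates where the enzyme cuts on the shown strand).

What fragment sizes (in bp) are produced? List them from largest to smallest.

196, 54 bp

HindIII sites (AAGCTT) start at positions 74, 128.
HindIII cuts after the first base of each site, so after positions 74, 128.
Circular molecule, 2 cuts → 2 fragments:
  75–128 → 54 bp
  129–250 then 1–74 → 122 + 74 = 196 bp
Sorted largest to smallest: 196, 54 bp.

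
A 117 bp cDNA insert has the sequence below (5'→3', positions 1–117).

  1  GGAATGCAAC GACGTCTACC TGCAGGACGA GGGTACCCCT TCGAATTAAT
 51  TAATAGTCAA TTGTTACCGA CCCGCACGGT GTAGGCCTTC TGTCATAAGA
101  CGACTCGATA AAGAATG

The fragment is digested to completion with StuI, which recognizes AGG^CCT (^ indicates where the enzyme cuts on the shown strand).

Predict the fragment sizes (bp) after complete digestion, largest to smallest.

The StuI site (AGGCCT) starts at position 83.
StuI cuts after base 3 of each site, so after position 85.
Linear molecule, 1 cut → 2 fragments:
  1–85 → 85 bp
  86–117 → 32 bp
Sorted largest to smallest: 85, 32 bp.

85, 32 bp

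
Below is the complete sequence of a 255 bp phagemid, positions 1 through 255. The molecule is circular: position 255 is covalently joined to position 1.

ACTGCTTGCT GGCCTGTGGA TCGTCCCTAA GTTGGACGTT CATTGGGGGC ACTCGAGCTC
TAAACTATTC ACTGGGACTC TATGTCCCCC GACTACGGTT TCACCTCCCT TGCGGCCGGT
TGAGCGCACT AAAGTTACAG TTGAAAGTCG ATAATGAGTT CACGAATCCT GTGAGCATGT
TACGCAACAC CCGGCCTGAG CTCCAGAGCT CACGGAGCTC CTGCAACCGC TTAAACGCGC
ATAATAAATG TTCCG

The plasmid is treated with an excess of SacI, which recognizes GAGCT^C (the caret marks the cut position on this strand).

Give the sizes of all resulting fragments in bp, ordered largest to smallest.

143, 95, 9, 8 bp

SacI sites (GAGCTC) start at positions 55, 198, 206, 215.
SacI cuts after base 5 of each site (before the last base), so after positions 59, 202, 210, 219.
Circular molecule, 4 cuts → 4 fragments:
  60–202 → 143 bp
  203–210 → 8 bp
  211–219 → 9 bp
  220–255 then 1–59 → 36 + 59 = 95 bp
Sorted largest to smallest: 143, 95, 9, 8 bp.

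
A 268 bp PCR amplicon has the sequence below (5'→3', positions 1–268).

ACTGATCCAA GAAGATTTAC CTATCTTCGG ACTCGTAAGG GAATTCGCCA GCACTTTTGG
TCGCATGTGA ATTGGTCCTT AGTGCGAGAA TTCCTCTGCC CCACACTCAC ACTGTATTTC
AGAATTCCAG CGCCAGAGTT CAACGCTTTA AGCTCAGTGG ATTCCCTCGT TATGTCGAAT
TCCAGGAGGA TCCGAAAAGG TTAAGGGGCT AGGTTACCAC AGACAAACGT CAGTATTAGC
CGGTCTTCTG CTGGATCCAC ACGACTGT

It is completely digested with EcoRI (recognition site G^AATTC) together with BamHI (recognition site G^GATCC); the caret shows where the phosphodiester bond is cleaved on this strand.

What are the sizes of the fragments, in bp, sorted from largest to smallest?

EcoRI sites (GAATTC) start at positions 41, 88, 122, 177.
EcoRI cuts after the first base of each site, so after positions 41, 88, 122, 177.
BamHI sites (GGATCC) start at positions 188, 253.
BamHI cuts after the first base of each site, so after positions 188, 253.
Combined cut positions: 41, 88, 122, 177, 188, 253.
Linear molecule, 6 cuts → 7 fragments:
  1–41 → 41 bp
  42–88 → 47 bp
  89–122 → 34 bp
  123–177 → 55 bp
  178–188 → 11 bp
  189–253 → 65 bp
  254–268 → 15 bp
Sorted largest to smallest: 65, 55, 47, 41, 34, 15, 11 bp.

65, 55, 47, 41, 34, 15, 11 bp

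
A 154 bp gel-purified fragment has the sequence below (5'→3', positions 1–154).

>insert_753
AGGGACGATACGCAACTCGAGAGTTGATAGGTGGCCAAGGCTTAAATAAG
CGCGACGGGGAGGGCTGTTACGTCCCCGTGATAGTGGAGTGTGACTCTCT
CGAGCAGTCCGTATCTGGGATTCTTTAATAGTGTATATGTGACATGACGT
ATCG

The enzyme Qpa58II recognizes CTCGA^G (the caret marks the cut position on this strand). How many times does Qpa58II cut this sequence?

CTCGAG occurs starting at positions 16, 99.
Qpa58II cuts at 2 sites.

2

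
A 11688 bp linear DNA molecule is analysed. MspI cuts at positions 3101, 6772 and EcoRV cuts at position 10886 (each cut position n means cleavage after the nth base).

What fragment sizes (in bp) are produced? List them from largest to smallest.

4114, 3671, 3101, 802 bp

Combined cut positions (sorted): 3101, 6772, 10886.
Linear molecule, 3 cuts → 4 fragments:
  3101 − 0 = 3101 bp
  6772 − 3101 = 3671 bp
  10886 − 6772 = 4114 bp
  11688 − 10886 = 802 bp
Sorted largest to smallest: 4114, 3671, 3101, 802 bp.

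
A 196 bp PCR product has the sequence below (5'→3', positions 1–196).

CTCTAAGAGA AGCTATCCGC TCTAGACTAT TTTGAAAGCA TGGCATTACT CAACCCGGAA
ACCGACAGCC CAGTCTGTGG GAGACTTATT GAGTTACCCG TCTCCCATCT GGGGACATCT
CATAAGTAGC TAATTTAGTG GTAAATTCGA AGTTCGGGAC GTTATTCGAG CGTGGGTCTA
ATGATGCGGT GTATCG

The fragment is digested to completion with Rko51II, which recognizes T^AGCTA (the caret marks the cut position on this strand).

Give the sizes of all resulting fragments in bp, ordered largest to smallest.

The Rko51II site (TAGCTA) starts at position 127.
Rko51II cuts after the first base of each site, so after position 127.
Linear molecule, 1 cut → 2 fragments:
  1–127 → 127 bp
  128–196 → 69 bp
Sorted largest to smallest: 127, 69 bp.

127, 69 bp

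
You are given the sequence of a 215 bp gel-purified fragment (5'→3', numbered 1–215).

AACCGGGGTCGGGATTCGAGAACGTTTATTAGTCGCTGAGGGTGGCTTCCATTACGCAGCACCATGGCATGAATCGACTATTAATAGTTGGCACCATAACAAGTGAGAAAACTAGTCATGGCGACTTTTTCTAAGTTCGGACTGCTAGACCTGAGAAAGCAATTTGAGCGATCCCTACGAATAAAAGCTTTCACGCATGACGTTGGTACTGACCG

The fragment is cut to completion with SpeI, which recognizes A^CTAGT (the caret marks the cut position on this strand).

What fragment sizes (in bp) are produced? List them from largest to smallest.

111, 104 bp

The SpeI site (ACTAGT) starts at position 111.
SpeI cuts after the first base of each site, so after position 111.
Linear molecule, 1 cut → 2 fragments:
  1–111 → 111 bp
  112–215 → 104 bp
Sorted largest to smallest: 111, 104 bp.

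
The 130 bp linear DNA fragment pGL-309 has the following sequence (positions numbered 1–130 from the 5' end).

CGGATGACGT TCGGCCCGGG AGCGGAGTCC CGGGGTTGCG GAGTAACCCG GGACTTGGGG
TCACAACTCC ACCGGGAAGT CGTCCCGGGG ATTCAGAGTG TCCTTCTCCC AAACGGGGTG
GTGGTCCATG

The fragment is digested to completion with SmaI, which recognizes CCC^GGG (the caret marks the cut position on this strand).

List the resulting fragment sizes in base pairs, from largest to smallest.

SmaI sites (CCCGGG) start at positions 15, 29, 47, 84.
SmaI cuts after base 3 of each site, so after positions 17, 31, 49, 86.
Linear molecule, 4 cuts → 5 fragments:
  1–17 → 17 bp
  18–31 → 14 bp
  32–49 → 18 bp
  50–86 → 37 bp
  87–130 → 44 bp
Sorted largest to smallest: 44, 37, 18, 17, 14 bp.

44, 37, 18, 17, 14 bp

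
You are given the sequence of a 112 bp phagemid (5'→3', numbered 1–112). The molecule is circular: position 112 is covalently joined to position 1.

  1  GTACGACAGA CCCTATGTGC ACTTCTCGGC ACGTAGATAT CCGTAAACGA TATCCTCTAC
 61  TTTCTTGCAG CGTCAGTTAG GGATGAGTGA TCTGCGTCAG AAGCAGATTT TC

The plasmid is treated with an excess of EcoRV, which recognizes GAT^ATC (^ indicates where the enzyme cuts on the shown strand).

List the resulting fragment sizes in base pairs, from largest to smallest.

EcoRV sites (GATATC) start at positions 36, 49.
EcoRV cuts after base 3 of each site, so after positions 38, 51.
Circular molecule, 2 cuts → 2 fragments:
  39–51 → 13 bp
  52–112 then 1–38 → 61 + 38 = 99 bp
Sorted largest to smallest: 99, 13 bp.

99, 13 bp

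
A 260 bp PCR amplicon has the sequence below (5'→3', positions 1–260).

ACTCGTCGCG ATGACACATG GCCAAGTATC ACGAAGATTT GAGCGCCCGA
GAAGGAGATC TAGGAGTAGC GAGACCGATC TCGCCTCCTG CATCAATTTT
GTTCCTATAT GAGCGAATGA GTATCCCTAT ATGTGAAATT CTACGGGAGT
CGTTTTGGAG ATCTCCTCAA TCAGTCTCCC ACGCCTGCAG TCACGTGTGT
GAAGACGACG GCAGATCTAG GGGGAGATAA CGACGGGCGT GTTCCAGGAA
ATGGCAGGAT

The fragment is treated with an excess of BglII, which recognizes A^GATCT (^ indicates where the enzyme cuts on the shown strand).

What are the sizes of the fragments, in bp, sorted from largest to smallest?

103, 56, 54, 47 bp

BglII sites (AGATCT) start at positions 56, 159, 213.
BglII cuts after the first base of each site, so after positions 56, 159, 213.
Linear molecule, 3 cuts → 4 fragments:
  1–56 → 56 bp
  57–159 → 103 bp
  160–213 → 54 bp
  214–260 → 47 bp
Sorted largest to smallest: 103, 56, 54, 47 bp.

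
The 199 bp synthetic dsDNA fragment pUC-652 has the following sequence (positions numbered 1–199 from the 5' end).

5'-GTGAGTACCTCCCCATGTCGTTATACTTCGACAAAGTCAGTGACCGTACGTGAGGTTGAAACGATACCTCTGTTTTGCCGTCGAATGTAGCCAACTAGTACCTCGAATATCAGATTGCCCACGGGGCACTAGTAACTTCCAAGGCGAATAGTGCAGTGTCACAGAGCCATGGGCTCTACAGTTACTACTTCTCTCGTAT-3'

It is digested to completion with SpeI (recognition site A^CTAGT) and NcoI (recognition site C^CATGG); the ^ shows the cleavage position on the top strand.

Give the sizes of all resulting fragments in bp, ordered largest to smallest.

94, 39, 34, 32 bp

SpeI sites (ACTAGT) start at positions 94, 128.
SpeI cuts after the first base of each site, so after positions 94, 128.
The NcoI site (CCATGG) starts at position 167.
NcoI cuts after the first base of each site, so after position 167.
Combined cut positions: 94, 128, 167.
Linear molecule, 3 cuts → 4 fragments:
  1–94 → 94 bp
  95–128 → 34 bp
  129–167 → 39 bp
  168–199 → 32 bp
Sorted largest to smallest: 94, 39, 34, 32 bp.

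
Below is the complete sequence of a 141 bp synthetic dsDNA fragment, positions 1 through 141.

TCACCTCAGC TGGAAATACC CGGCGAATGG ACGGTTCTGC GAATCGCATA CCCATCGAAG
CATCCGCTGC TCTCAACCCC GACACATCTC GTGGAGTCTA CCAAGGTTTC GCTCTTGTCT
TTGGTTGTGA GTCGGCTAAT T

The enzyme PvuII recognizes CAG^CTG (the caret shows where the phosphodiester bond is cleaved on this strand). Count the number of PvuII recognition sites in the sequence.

CAGCTG occurs starting at position 7.
PvuII cuts at 1 site.

1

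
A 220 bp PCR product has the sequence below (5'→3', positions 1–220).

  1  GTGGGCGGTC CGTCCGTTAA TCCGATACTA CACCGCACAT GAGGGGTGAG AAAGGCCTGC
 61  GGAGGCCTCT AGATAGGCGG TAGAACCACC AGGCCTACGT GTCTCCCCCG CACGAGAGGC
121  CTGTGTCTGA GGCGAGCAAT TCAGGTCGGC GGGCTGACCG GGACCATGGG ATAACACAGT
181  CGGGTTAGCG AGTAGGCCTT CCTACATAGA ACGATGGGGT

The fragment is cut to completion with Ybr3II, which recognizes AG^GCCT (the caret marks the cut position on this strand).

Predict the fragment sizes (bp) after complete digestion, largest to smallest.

77, 54, 28, 26, 25, 10 bp

Ybr3II sites (AGGCCT) start at positions 53, 63, 91, 117, 194.
Ybr3II cuts after base 2 of each site, so after positions 54, 64, 92, 118, 195.
Linear molecule, 5 cuts → 6 fragments:
  1–54 → 54 bp
  55–64 → 10 bp
  65–92 → 28 bp
  93–118 → 26 bp
  119–195 → 77 bp
  196–220 → 25 bp
Sorted largest to smallest: 77, 54, 28, 26, 25, 10 bp.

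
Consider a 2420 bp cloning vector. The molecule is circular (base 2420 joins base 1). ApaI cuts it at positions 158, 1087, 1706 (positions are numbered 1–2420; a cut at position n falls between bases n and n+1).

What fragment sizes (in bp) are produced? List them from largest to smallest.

Circular molecule, 3 cuts → 3 fragments:
  1087 − 158 = 929 bp
  1706 − 1087 = 619 bp
  wrap: 2420 − 1706 + 158 = 872 bp
Sorted largest to smallest: 929, 872, 619 bp.

929, 872, 619 bp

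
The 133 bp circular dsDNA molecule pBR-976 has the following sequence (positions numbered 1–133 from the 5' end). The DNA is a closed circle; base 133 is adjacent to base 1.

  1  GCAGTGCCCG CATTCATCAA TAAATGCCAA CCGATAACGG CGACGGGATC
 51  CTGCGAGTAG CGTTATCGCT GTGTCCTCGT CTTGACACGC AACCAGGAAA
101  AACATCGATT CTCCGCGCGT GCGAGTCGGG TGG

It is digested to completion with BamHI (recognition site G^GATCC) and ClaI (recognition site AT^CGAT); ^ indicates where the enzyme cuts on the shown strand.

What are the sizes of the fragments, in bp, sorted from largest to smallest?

74, 59 bp

The BamHI site (GGATCC) starts at position 46.
BamHI cuts after the first base of each site, so after position 46.
The ClaI site (ATCGAT) starts at position 104.
ClaI cuts after base 2 of each site, so after position 105.
Combined cut positions: 46, 105.
Circular molecule, 2 cuts → 2 fragments:
  47–105 → 59 bp
  106–133 then 1–46 → 28 + 46 = 74 bp
Sorted largest to smallest: 74, 59 bp.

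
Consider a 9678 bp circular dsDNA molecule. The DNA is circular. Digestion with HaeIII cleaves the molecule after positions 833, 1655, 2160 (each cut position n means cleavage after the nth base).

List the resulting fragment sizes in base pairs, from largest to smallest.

Circular molecule, 3 cuts → 3 fragments:
  1655 − 833 = 822 bp
  2160 − 1655 = 505 bp
  wrap: 9678 − 2160 + 833 = 8351 bp
Sorted largest to smallest: 8351, 822, 505 bp.

8351, 822, 505 bp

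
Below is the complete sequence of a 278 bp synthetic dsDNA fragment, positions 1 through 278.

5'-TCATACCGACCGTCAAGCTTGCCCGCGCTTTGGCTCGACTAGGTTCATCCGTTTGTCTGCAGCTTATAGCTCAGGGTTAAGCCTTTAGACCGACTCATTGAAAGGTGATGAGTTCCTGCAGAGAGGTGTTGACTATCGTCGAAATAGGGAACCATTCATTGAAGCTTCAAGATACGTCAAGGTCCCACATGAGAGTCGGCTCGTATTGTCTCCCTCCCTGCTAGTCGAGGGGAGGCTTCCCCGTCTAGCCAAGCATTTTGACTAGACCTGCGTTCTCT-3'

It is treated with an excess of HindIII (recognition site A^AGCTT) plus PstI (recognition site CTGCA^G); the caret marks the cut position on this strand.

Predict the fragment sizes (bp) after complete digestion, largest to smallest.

HindIII sites (AAGCTT) start at positions 15, 162.
HindIII cuts after the first base of each site, so after positions 15, 162.
PstI sites (CTGCAG) start at positions 57, 116.
PstI cuts after base 5 of each site (before the last base), so after positions 61, 120.
Combined cut positions: 15, 61, 120, 162.
Linear molecule, 4 cuts → 5 fragments:
  1–15 → 15 bp
  16–61 → 46 bp
  62–120 → 59 bp
  121–162 → 42 bp
  163–278 → 116 bp
Sorted largest to smallest: 116, 59, 46, 42, 15 bp.

116, 59, 46, 42, 15 bp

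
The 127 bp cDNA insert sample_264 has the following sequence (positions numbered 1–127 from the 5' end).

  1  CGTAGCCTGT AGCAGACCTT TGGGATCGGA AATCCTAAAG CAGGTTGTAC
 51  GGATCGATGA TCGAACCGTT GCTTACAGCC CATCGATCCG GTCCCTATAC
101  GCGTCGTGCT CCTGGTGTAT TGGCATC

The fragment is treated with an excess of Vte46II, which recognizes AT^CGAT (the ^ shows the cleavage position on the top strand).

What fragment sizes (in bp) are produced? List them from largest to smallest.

Vte46II sites (ATCGAT) start at positions 53, 82.
Vte46II cuts after base 2 of each site, so after positions 54, 83.
Linear molecule, 2 cuts → 3 fragments:
  1–54 → 54 bp
  55–83 → 29 bp
  84–127 → 44 bp
Sorted largest to smallest: 54, 44, 29 bp.

54, 44, 29 bp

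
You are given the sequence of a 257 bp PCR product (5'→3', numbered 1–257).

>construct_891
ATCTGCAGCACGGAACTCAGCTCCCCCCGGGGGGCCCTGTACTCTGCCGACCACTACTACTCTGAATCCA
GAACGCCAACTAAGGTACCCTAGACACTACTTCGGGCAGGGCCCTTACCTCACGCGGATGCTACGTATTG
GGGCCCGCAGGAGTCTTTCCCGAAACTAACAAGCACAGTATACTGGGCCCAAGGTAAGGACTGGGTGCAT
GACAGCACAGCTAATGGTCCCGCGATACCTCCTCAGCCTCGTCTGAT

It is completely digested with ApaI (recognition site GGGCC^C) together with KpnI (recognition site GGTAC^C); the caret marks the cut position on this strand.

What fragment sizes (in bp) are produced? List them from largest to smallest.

68, 52, 44, 36, 32, 25 bp

ApaI sites (GGGCCC) start at positions 32, 109, 141, 185.
ApaI cuts after base 5 of each site (before the last base), so after positions 36, 113, 145, 189.
The KpnI site (GGTACC) starts at position 84.
KpnI cuts after base 5 of each site (before the last base), so after position 88.
Combined cut positions: 36, 88, 113, 145, 189.
Linear molecule, 5 cuts → 6 fragments:
  1–36 → 36 bp
  37–88 → 52 bp
  89–113 → 25 bp
  114–145 → 32 bp
  146–189 → 44 bp
  190–257 → 68 bp
Sorted largest to smallest: 68, 52, 44, 36, 32, 25 bp.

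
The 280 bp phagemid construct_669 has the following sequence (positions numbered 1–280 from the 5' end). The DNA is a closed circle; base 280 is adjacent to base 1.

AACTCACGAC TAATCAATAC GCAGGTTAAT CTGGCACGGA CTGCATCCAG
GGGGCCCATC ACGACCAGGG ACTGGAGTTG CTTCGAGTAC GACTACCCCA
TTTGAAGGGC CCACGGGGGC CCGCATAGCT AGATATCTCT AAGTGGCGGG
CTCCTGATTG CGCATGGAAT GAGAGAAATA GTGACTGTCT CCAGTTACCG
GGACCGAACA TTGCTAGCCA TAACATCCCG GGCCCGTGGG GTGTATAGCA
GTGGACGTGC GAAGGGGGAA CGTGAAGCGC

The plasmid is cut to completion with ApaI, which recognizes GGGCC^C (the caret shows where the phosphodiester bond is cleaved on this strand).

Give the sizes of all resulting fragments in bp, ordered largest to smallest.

113, 102, 55, 10 bp

ApaI sites (GGGCCC) start at positions 52, 107, 117, 230.
ApaI cuts after base 5 of each site (before the last base), so after positions 56, 111, 121, 234.
Circular molecule, 4 cuts → 4 fragments:
  57–111 → 55 bp
  112–121 → 10 bp
  122–234 → 113 bp
  235–280 then 1–56 → 46 + 56 = 102 bp
Sorted largest to smallest: 113, 102, 55, 10 bp.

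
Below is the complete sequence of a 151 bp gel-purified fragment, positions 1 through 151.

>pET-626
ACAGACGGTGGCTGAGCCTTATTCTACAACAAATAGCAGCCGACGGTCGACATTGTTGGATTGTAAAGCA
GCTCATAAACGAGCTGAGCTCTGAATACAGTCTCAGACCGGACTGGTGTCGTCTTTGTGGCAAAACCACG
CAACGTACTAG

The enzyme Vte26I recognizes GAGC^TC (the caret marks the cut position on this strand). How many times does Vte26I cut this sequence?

1

GAGCTC occurs starting at position 86.
Vte26I cuts at 1 site.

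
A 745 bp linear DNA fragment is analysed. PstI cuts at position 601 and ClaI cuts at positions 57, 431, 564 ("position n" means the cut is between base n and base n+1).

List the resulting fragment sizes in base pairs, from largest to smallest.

374, 144, 133, 57, 37 bp

Combined cut positions (sorted): 57, 431, 564, 601.
Linear molecule, 4 cuts → 5 fragments:
  57 − 0 = 57 bp
  431 − 57 = 374 bp
  564 − 431 = 133 bp
  601 − 564 = 37 bp
  745 − 601 = 144 bp
Sorted largest to smallest: 374, 144, 133, 57, 37 bp.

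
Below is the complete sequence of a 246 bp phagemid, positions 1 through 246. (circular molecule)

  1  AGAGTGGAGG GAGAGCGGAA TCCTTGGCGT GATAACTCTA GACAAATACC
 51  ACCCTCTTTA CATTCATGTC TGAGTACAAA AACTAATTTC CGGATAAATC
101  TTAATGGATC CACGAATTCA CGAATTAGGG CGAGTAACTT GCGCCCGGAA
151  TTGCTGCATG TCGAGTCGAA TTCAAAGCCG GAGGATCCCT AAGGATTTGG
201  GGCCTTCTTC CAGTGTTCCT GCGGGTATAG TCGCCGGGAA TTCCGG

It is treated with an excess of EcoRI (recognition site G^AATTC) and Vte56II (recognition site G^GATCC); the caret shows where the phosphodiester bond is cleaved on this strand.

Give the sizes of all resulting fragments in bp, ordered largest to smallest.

114, 55, 54, 15, 8 bp

EcoRI sites (GAATTC) start at positions 114, 168, 238.
EcoRI cuts after the first base of each site, so after positions 114, 168, 238.
Vte56II sites (GGATCC) start at positions 106, 183.
Vte56II cuts after the first base of each site, so after positions 106, 183.
Combined cut positions: 106, 114, 168, 183, 238.
Circular molecule, 5 cuts → 5 fragments:
  107–114 → 8 bp
  115–168 → 54 bp
  169–183 → 15 bp
  184–238 → 55 bp
  239–246 then 1–106 → 8 + 106 = 114 bp
Sorted largest to smallest: 114, 55, 54, 15, 8 bp.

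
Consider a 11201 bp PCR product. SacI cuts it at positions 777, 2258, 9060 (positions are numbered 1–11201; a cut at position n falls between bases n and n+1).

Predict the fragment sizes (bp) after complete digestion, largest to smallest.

Linear molecule, 3 cuts → 4 fragments:
  777 − 0 = 777 bp
  2258 − 777 = 1481 bp
  9060 − 2258 = 6802 bp
  11201 − 9060 = 2141 bp
Sorted largest to smallest: 6802, 2141, 1481, 777 bp.

6802, 2141, 1481, 777 bp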